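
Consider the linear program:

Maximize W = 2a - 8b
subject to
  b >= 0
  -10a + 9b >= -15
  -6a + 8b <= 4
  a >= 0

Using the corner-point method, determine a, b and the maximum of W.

a = 3/2, b = 0, maximum W = 3

Corner points and W = 2a - 8b:
  (3/2, 0) → W = 3
  (0, 0) → W = 0
  (6, 5) → W = -28
  (0, 1/2) → W = -4

The optimum lies where b = 0 and -10a + 9b = -15.
Solving simultaneously gives a = 3/2, b = 0.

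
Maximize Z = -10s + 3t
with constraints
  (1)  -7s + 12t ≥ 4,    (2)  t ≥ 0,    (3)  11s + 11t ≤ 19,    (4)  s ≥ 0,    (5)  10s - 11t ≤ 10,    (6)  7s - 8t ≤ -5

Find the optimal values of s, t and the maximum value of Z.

Vertices and Z = -10s + 3t:
  (0, 19/11) → Z = 57/11
  (97/165, 188/165) → Z = -406/165
  (0, 5/8) → Z = 15/8

s = 0, t = 19/11, maximum Z = 57/11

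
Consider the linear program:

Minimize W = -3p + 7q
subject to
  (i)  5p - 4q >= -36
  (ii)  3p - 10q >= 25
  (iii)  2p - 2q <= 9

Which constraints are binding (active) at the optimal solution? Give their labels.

(i) and (iii)

Corner points and W = -3p + 7q:
  (-230/19, -233/38) → W = -251/38
  (-54, -117/2) → W = -495/2
  (20/7, -23/14) → W = -281/14

The minimum is at (-54, -117/2). Substituting into each constraint, equality holds for (i) and (iii); the remaining constraints have slack.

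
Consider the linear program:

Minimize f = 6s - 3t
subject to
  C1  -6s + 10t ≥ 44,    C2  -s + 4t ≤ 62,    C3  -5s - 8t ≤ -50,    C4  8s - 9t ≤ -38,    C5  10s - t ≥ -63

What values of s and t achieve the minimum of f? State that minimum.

Corner points and f = 6s - 3t:
  (406/23, 458/23) → f = 1062/23
  (-190/39, 557/39) → f = -937/13
  (146/109, 590/109) → f = -894/109
  (-454/85, 163/17) → f = -5169/85

The binding constraints are -s + 4t = 62 and 10s - t = -63.
Solving simultaneously gives s = -190/39, t = 557/39.

s = -190/39, t = 557/39, minimum f = -937/13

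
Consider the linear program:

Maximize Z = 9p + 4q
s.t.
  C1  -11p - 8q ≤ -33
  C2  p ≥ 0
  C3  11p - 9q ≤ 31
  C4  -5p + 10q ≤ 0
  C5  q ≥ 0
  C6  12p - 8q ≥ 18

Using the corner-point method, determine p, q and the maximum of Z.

Vertices and Z = 9p + 4q:
  (545/187, 2/17) → Z = 4993/187
  (51/23, 99/92) → Z = 558/23
  (62/13, 31/13) → Z = 682/13
  (9/4, 9/8) → Z = 99/4

p = 62/13, q = 31/13, maximum Z = 682/13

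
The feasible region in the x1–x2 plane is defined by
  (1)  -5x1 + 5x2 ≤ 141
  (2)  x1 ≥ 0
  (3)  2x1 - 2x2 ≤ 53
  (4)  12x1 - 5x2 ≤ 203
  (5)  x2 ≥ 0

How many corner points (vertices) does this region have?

4

Intersecting each pair of boundary lines and keeping only the points that satisfy every inequality leaves:
  (0, 141/5)
  (344/7, 2707/35)
  (0, 0)
  (203/12, 0)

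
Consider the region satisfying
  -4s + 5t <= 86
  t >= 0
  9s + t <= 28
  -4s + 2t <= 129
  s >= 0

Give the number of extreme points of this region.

Pairwise boundary intersections that survive every other constraint:
  (54/49, 886/49)
  (0, 86/5)
  (28/9, 0)
  (0, 0)

4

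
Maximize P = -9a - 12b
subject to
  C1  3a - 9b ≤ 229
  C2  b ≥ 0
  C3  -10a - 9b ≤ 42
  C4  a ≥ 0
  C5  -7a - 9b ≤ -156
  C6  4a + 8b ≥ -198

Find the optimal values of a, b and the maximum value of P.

The feasible region is unbounded (it extends along (0, 1), (3, 1)), but P strictly decreases along every unbounded feasible direction, so there is no improving ray and the maximum is attained at a vertex.

The binding constraints are b = 0 and -7a - 9b = -156.
Solving simultaneously gives a = 156/7, b = 0.

a = 156/7, b = 0, maximum P = -1404/7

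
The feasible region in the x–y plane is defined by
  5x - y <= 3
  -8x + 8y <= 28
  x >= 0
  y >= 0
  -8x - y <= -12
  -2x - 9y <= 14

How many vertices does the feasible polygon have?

Intersecting each pair of boundary lines and keeping only the points that satisfy every inequality leaves:
  (13/8, 41/8)
  (15/13, 36/13)
  (17/18, 40/9)

3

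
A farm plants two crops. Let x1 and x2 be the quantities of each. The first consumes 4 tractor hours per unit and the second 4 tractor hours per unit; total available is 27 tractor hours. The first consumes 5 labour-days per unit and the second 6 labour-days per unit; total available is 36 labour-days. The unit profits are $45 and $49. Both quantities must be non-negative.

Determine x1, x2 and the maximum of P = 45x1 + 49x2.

x1 = 9/2, x2 = 9/4, maximum P = 1251/4

Feasible corners and P = 45x1 + 49x2:
  (0, 0) → P = 0
  (0, 6) → P = 294
  (27/4, 0) → P = 1215/4
  (9/2, 9/4) → P = 1251/4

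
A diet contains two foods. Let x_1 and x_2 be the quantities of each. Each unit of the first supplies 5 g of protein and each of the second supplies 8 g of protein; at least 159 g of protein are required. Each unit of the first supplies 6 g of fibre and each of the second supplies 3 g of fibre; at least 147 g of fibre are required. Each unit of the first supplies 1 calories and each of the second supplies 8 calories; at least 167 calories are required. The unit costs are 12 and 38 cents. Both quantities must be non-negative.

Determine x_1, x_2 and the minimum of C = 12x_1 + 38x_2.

Vertices and C = 12x_1 + 38x_2:
  (0, 49) → C = 1862
  (167, 0) → C = 2004
  (15, 19) → C = 902
The feasible region is unbounded (it extends along (0, 1), (1, 0)), but C strictly increases along every unbounded feasible direction, so there is no improving ray and the minimum is attained at a vertex.

At the optimal vertex, 6x_1 + 3x_2 = 147 and x_1 + 8x_2 = 167.
Solving simultaneously gives x_1 = 15, x_2 = 19.

x_1 = 15, x_2 = 19, minimum C = 902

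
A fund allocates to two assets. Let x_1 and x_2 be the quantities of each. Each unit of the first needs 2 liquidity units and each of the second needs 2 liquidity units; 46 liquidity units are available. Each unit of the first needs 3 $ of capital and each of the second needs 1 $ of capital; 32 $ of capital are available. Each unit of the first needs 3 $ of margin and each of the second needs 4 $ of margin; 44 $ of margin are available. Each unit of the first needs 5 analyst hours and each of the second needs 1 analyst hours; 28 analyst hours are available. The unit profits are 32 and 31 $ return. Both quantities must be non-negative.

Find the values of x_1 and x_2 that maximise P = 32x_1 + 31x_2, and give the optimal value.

x_1 = 4, x_2 = 8, maximum P = 376

Corner points and P = 32x_1 + 31x_2:
  (0, 0) → P = 0
  (0, 11) → P = 341
  (28/5, 0) → P = 896/5
  (4, 8) → P = 376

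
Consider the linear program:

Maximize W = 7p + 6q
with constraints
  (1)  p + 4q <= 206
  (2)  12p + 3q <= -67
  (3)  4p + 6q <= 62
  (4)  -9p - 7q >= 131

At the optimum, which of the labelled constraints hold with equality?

Extreme points and W = 7p + 6q:
  (-494/5, 381/5) → W = -1172/5
  (-4/3, -17) → W = -334/3
  (-610/13, 541/13) → W = -1024/13
The feasible region is unbounded (it extends along (-4, 1), (1, -4)), but W strictly decreases along every unbounded feasible direction, so there is no improving ray and the maximum is attained at a vertex.

The maximum is at (-610/13, 541/13). Substituting into each constraint, equality holds for (3) and (4); the remaining constraints have slack.

(3) and (4)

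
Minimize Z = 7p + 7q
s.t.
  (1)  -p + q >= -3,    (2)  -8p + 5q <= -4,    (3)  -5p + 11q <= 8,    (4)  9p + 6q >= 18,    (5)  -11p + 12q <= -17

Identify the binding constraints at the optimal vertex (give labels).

Vertices and Z = 7p + 7q:
  (41/6, 23/6) → Z = 224/3
  (12/5, -3/5) → Z = 63/5
  (283/61, 173/61) → Z = 3192/61
  (53/29, 15/58) → Z = 847/58

The minimum is at (12/5, -3/5). Substituting into each constraint, equality holds for (1) and (4); the remaining constraints have slack.

(1) and (4)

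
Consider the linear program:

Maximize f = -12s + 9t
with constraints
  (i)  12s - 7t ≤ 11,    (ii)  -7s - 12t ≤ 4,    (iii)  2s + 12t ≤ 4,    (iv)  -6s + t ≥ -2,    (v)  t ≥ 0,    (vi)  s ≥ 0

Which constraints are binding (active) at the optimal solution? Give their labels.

(iii) and (vi)

Feasible corners and f = -12s + 9t:
  (14/37, 10/37) → f = -78/37
  (0, 1/3) → f = 3
  (1/3, 0) → f = -4
  (0, 0) → f = 0

The maximum is at (0, 1/3). Substituting into each constraint, equality holds for (iii) and (vi); the remaining constraints have slack.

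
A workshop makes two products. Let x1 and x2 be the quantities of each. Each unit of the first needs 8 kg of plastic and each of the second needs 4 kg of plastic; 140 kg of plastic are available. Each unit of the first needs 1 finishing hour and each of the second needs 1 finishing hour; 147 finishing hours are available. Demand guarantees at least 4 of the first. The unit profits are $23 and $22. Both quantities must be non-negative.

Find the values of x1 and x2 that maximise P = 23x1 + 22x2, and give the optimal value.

Feasible corners and P = 23x1 + 22x2:
  (35/2, 0) → P = 805/2
  (4, 0) → P = 92
  (4, 27) → P = 686

At the optimal vertex, 8x1 + 4x2 = 140 and x1 = 4.
Solving simultaneously gives x1 = 4, x2 = 27.

x1 = 4, x2 = 27, maximum P = 686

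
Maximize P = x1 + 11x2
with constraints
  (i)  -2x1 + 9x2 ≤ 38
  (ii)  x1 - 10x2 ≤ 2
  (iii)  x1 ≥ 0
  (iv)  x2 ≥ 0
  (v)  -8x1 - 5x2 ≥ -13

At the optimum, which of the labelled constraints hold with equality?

(iii) and (v)

Corner points and P = x1 + 11x2:
  (0, 0) → P = 0
  (0, 13/5) → P = 143/5
  (13/8, 0) → P = 13/8

The maximum is at (0, 13/5). Substituting into each constraint, equality holds for (iii) and (v); the remaining constraints have slack.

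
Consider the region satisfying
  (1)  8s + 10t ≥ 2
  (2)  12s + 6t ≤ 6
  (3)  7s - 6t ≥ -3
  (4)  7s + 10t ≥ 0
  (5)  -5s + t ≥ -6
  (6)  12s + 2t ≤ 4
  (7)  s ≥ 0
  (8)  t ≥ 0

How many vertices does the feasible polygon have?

Of the 28 pairwise boundary intersections, those satisfying every inequality are:
  (0, 1/5)
  (1/4, 0)
  (3/19, 13/19)
  (1/4, 1/2)
  (0, 1/2)
  (1/3, 0)

6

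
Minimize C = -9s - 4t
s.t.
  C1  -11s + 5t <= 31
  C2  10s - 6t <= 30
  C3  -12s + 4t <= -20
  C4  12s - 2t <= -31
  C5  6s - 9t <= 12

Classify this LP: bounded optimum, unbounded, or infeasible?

infeasible

The boundaries -11s + 5t = 31 and -12s + 4t = -20 meet at (14, 37), but that point violates 12s - 2t ≤ -31. Every candidate vertex is excluded by some other constraint, so the feasible region is empty.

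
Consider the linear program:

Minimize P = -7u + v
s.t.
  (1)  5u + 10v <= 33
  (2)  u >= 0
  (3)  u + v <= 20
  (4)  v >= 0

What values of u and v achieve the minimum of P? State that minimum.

u = 33/5, v = 0, minimum P = -231/5

Corner points and P = -7u + v:
  (0, 33/10) → P = 33/10
  (33/5, 0) → P = -231/5
  (0, 0) → P = 0

The binding constraints are 5u + 10v = 33 and v = 0.
Solving simultaneously gives u = 33/5, v = 0.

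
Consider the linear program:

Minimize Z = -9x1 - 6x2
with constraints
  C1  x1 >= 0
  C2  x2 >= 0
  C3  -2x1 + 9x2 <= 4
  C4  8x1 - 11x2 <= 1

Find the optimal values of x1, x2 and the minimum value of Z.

x1 = 53/50, x2 = 17/25, minimum Z = -681/50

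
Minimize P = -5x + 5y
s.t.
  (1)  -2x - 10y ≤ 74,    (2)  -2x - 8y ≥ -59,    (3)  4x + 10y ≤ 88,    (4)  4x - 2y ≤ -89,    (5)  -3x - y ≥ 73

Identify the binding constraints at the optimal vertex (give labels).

(1) and (4)

Extreme points and P = -5x + 5y:
  (-519/22, -59/22) → P = 1150/11
  (-643/22, 323/22) → P = 2415/11
  (-47/2, -5/2) → P = 105
The feasible region is unbounded (it extends along (-4, 1), (-5, 1)), but P strictly increases along every unbounded feasible direction, so there is no improving ray and the minimum is attained at a vertex.

The minimum is at (-519/22, -59/22). Substituting into each constraint, equality holds for (1) and (4); the remaining constraints have slack.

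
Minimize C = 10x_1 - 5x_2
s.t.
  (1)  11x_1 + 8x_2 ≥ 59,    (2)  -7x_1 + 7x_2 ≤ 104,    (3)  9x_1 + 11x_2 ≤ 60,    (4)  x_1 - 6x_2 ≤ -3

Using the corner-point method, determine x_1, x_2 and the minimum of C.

Corner points and C = 10x_1 - 5x_2:
  (169/49, 129/49) → C = 1045/49
  (165/37, 46/37) → C = 1420/37
  (327/65, 87/65) → C = 567/13

x_1 = 169/49, x_2 = 129/49, minimum C = 1045/49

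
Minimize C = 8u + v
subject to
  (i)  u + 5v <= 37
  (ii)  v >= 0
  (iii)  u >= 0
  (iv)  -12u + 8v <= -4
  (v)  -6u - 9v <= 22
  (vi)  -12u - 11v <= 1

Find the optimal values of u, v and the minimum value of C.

u = 1/3, v = 0, minimum C = 8/3

Corner points and C = 8u + v:
  (37, 0) → C = 296
  (79/17, 110/17) → C = 742/17
  (1/3, 0) → C = 8/3

The binding constraints are v = 0 and -12u + 8v = -4.
Solving simultaneously gives u = 1/3, v = 0.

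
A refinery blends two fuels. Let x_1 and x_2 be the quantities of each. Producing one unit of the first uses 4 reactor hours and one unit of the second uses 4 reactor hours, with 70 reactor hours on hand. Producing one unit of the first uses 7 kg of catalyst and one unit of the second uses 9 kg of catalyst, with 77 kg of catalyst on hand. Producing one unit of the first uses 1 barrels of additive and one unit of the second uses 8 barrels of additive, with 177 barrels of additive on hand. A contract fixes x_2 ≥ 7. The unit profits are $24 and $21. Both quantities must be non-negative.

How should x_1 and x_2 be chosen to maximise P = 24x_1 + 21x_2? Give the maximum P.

x_1 = 2, x_2 = 7, maximum P = 195

At the optimal vertex, 7x_1 + 9x_2 = 77 and x_2 = 7.
Solving simultaneously gives x_1 = 2, x_2 = 7.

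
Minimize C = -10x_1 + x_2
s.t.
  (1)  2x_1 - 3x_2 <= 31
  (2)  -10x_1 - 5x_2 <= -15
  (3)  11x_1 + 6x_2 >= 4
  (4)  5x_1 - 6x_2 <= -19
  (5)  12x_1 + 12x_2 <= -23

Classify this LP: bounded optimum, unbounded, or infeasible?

The boundaries 2x_1 - 3x_2 = 31 and -10x_1 - 5x_2 = -15 meet at (5, -7), but that point violates 5x_1 - 6x_2 ≤ -19. Every candidate vertex is excluded by some other constraint, so the feasible region is empty.

infeasible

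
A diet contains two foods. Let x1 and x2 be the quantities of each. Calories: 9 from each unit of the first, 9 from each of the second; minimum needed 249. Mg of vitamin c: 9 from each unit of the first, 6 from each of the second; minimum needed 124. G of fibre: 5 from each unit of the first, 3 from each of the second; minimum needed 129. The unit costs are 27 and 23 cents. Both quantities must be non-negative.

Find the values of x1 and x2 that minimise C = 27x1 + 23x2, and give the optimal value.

Corner points and C = 27x1 + 23x2:
  (0, 43) → C = 989
  (83/3, 0) → C = 747
  (23, 14/3) → C = 2185/3
The feasible region is unbounded (it extends along (0, 1), (1, 0)), but C strictly increases along every unbounded feasible direction, so there is no improving ray and the minimum is attained at a vertex.

The optimum lies where 9x1 + 9x2 = 249 and 5x1 + 3x2 = 129.
Solving simultaneously gives x1 = 23, x2 = 14/3.

x1 = 23, x2 = 14/3, minimum C = 2185/3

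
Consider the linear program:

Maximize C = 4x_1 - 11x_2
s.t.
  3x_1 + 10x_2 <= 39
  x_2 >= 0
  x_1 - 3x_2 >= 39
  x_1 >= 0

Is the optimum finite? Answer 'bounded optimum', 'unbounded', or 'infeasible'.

The boundaries 3x_1 + 10x_2 = 39 and x_2 = 0 meet at (13, 0), but that point violates x_1 - 3x_2 ≥ 39. Every candidate vertex is excluded by some other constraint, so the feasible region is empty.

infeasible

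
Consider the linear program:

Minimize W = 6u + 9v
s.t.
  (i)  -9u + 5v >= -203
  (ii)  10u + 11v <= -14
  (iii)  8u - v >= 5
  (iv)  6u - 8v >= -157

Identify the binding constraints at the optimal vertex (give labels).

(i) and (iii)

Extreme points and W = 6u + 9v:
  (2163/149, -2156/149) → W = -6426/149
  (-178/31, -1579/31) → W = -15279/31
  (41/98, -81/49) → W = -606/49

The minimum is at (-178/31, -1579/31). Substituting into each constraint, equality holds for (i) and (iii); the remaining constraints have slack.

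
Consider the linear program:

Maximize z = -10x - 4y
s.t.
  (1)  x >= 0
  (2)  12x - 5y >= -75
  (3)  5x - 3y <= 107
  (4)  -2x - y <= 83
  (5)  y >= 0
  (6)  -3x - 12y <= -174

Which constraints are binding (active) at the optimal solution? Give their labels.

Corner points and z = -10x - 4y:
  (0, 15) → z = -60
  (0, 29/2) → z = -58
  (602/23, 183/23) → z = -6752/23
The feasible region is unbounded (it extends along (3, 5), (5, 12)), but z strictly decreases along every unbounded feasible direction, so there is no improving ray and the maximum is attained at a vertex.

The maximum is at (0, 29/2). Substituting into each constraint, equality holds for (1) and (6); the remaining constraints have slack.

(1) and (6)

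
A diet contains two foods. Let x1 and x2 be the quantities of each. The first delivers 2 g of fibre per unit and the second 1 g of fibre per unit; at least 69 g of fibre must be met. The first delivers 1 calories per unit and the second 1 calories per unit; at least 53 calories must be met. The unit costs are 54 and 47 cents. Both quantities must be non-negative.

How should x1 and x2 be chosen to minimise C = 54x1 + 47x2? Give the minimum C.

x1 = 16, x2 = 37, minimum C = 2603

The feasible region is unbounded (it extends along (0, 1), (1, 0)), but C strictly increases along every unbounded feasible direction, so there is no improving ray and the minimum is attained at a vertex.

At the optimal vertex, 2x1 + x2 = 69 and x1 + x2 = 53.
Solving simultaneously gives x1 = 16, x2 = 37.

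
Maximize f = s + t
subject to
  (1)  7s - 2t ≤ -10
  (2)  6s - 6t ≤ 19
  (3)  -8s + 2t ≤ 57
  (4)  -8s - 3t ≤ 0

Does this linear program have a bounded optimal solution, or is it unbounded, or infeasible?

From the feasible point (-30/37, 80/37), moving in the direction (2, 7) keeps every constraint satisfied while f increases without bound.

unbounded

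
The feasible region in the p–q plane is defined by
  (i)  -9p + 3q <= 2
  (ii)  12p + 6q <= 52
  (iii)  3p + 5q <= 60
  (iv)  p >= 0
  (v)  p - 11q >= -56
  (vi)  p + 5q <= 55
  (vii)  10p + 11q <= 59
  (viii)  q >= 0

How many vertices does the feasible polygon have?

5

Intersecting each pair of boundary lines and keeping only the points that satisfy every inequality leaves:
  (0, 2/3)
  (155/129, 551/129)
  (109/36, 47/18)
  (13/3, 0)
  (0, 0)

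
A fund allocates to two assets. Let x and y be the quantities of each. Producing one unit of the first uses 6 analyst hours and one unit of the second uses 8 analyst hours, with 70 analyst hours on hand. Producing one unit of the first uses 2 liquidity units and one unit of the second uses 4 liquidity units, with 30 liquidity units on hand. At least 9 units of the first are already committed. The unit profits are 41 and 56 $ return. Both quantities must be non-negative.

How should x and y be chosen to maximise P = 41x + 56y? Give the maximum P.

x = 9, y = 2, maximum P = 481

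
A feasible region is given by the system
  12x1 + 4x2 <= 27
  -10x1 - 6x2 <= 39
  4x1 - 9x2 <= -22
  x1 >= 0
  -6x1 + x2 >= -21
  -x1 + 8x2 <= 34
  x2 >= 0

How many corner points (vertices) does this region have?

Intersecting each pair of boundary lines and keeping only the points that satisfy every inequality leaves:
  (5/4, 3)
  (4/5, 87/20)
  (0, 22/9)
  (0, 17/4)

4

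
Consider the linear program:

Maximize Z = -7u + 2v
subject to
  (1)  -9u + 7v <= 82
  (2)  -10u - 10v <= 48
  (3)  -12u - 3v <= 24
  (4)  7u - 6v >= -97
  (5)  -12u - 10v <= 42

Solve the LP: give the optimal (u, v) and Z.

u = -138/37, v = 256/37, maximum Z = 1478/37

Corner points and Z = -7u + 2v:
  (-138/37, 256/37) → Z = 1478/37
  (187/5, 299/5) → Z = -711/5
  (3, -39/5) → Z = -183/5
  (-19/14, -18/7) → Z = 61/14
The feasible region is unbounded (it extends along (6, 7), (1, -1)), but Z strictly decreases along every unbounded feasible direction, so there is no improving ray and the maximum is attained at a vertex.

The binding constraints are -9u + 7v = 82 and -12u - 3v = 24.
Solving simultaneously gives u = -138/37, v = 256/37.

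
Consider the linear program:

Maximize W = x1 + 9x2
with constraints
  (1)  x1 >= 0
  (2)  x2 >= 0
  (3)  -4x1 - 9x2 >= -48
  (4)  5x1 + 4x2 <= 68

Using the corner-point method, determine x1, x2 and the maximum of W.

x1 = 0, x2 = 16/3, maximum W = 48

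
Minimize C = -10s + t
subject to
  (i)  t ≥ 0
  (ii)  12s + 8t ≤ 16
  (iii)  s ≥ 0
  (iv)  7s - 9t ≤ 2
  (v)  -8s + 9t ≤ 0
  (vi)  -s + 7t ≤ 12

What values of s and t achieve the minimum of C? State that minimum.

s = 40/41, t = 22/41, minimum C = -378/41

Corner points and C = -10s + t:
  (0, 0) → C = 0
  (2/7, 0) → C = -20/7
  (40/41, 22/41) → C = -378/41
  (36/43, 32/43) → C = -328/43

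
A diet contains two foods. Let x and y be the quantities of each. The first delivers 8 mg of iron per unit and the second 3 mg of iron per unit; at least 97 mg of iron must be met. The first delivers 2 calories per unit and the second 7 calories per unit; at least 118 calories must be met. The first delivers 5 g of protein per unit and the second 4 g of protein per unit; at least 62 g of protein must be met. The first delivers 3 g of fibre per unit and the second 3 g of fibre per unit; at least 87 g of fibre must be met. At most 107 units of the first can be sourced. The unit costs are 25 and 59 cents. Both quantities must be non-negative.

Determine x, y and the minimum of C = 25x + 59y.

Extreme points and C = 25x + 59y:
  (0, 97/3) → C = 5723/3
  (59, 0) → C = 1475
  (107, 0) → C = 2675
  (2, 27) → C = 1643
  (17, 12) → C = 1133
The feasible region is unbounded (it extends along (0, 1)), but C strictly increases along every unbounded feasible direction, so there is no improving ray and the minimum is attained at a vertex.

The optimum lies where 2x + 7y = 118 and 3x + 3y = 87.
Solving simultaneously gives x = 17, y = 12.

x = 17, y = 12, minimum C = 1133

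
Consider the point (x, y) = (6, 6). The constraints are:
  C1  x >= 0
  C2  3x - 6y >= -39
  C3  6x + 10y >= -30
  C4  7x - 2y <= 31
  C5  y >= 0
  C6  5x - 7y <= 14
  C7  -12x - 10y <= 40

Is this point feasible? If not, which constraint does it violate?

feasible

C1: 6 ≥ 0 ✓
C2: -18 ≥ -39 ✓
C3: 96 ≥ -30 ✓
C4: 30 ≤ 31 ✓
C5: 6 ≥ 0 ✓
C6: -12 ≤ 14 ✓
C7: -132 ≤ 40 ✓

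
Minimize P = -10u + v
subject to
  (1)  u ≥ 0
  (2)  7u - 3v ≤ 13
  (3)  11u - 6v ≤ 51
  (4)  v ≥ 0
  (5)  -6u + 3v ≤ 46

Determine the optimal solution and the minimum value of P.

Extreme points and P = -10u + v:
  (0, 0) → P = 0
  (0, 46/3) → P = 46/3
  (13/7, 0) → P = -130/7
  (59, 400/3) → P = -1370/3

At the optimal vertex, 7u - 3v = 13 and -6u + 3v = 46.
Solving simultaneously gives u = 59, v = 400/3.

u = 59, v = 400/3, minimum P = -1370/3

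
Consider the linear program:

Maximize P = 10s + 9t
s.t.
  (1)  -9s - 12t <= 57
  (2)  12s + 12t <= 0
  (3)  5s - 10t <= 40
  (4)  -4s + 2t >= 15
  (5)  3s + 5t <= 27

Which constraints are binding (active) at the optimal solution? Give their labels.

(2) and (4)

Extreme points and P = 10s + 9t:
  (-49/11, -31/22) → P = -1259/22
  (-203/3, 46) → P = -788/3
  (-5/2, 5/2) → P = -5/2
  (-27/2, 27/2) → P = -27/2

The maximum is at (-5/2, 5/2). Substituting into each constraint, equality holds for (2) and (4); the remaining constraints have slack.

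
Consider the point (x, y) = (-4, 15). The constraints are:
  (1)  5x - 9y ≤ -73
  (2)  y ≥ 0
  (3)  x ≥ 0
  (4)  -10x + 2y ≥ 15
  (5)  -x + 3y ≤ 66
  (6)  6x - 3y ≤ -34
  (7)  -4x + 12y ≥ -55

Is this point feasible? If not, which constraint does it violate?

Constraint (3): x = -4, which is not ≥ 0. All other constraints are satisfied.

not feasible — violates (3)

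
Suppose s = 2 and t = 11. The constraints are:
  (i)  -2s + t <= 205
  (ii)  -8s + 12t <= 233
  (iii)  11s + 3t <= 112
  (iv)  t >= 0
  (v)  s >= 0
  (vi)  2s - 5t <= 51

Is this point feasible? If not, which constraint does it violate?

(i): 7 ≤ 205 ✓
(ii): 116 ≤ 233 ✓
(iii): 55 ≤ 112 ✓
(iv): 11 ≥ 0 ✓
(v): 2 ≥ 0 ✓
(vi): -51 ≤ 51 ✓

feasible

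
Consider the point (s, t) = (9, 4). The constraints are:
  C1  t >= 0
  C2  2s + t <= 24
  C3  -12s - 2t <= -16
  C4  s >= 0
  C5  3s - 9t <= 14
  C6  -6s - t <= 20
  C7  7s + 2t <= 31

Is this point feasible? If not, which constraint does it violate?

Constraint C7: 7s + 2t = 71, which is not ≤ 31. All other constraints are satisfied.

not feasible — violates C7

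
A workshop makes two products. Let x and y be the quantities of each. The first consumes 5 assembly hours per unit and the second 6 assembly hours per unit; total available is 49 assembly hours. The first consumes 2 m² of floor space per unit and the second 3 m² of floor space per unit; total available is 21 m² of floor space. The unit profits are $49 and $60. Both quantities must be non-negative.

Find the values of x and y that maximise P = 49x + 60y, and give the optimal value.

x = 7, y = 7/3, maximum P = 483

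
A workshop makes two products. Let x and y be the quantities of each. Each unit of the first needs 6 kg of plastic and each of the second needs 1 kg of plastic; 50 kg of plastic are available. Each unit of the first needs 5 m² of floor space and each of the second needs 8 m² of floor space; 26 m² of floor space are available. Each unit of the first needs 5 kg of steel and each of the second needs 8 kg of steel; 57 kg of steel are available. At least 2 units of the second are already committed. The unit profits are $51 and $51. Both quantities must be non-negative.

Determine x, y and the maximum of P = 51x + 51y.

Extreme points and P = 51x + 51y:
  (0, 13/4) → P = 663/4
  (0, 2) → P = 102
  (2, 2) → P = 204

The binding constraints are 5x + 8y = 26 and y = 2.
Solving simultaneously gives x = 2, y = 2.

x = 2, y = 2, maximum P = 204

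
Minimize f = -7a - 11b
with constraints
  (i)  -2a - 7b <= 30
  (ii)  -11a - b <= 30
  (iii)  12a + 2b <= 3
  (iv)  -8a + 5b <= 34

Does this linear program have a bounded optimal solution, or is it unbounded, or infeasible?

Feasible corners and f = -7a - 11b:
  (-12/5, -18/5) → f = 282/5
  (81/80, -183/40) → f = 3459/80
  (-184/63, 134/63) → f = -62/21
  (-53/76, 108/19) → f = -4381/76
The feasible region has finitely many vertices and no improving ray; the minimum is -4381/76 at (-53/76, 108/19).

bounded optimum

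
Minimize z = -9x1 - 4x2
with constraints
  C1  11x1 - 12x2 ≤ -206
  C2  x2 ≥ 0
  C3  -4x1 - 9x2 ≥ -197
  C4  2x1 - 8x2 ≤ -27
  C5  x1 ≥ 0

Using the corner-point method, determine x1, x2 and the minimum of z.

x1 = 170/49, x2 = 997/49, minimum z = -5518/49

Corner points and z = -9x1 - 4x2:
  (170/49, 997/49) → z = -5518/49
  (0, 103/6) → z = -206/3
  (0, 197/9) → z = -788/9

The binding constraints are 11x1 - 12x2 = -206 and -4x1 - 9x2 = -197.
Solving simultaneously gives x1 = 170/49, x2 = 997/49.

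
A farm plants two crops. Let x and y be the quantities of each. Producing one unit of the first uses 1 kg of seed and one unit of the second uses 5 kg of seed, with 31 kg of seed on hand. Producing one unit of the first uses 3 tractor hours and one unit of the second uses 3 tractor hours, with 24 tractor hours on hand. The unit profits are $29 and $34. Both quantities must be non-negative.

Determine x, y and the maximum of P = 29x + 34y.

x = 9/4, y = 23/4, maximum P = 1043/4

Extreme points and P = 29x + 34y:
  (0, 0) → P = 0
  (0, 31/5) → P = 1054/5
  (8, 0) → P = 232
  (9/4, 23/4) → P = 1043/4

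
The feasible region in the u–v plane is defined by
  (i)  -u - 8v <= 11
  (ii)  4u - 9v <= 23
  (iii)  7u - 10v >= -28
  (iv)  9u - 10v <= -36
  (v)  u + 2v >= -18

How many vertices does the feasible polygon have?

Pairwise boundary intersections that survive every other constraint:
  (-167/33, -49/66)
  (-199/41, -63/82)
  (-4, 0)

3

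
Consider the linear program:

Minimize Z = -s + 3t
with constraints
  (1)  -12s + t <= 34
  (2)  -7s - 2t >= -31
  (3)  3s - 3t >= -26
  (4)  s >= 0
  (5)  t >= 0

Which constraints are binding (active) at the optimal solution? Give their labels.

Vertices and Z = -s + 3t:
  (41/27, 275/27) → Z = 784/27
  (31/7, 0) → Z = -31/7
  (0, 26/3) → Z = 26
  (0, 0) → Z = 0

The minimum is at (31/7, 0). Substituting into each constraint, equality holds for (2) and (5); the remaining constraints have slack.

(2) and (5)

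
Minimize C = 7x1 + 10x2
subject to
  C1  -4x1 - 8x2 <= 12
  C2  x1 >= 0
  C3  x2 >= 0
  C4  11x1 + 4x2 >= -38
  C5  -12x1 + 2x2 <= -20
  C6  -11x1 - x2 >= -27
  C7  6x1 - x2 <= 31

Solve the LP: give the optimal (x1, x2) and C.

Corner points and C = 7x1 + 10x2:
  (5/3, 0) → C = 35/3
  (27/11, 0) → C = 189/11
  (37/17, 52/17) → C = 779/17

The optimum lies where x2 = 0 and -12x1 + 2x2 = -20.
Solving simultaneously gives x1 = 5/3, x2 = 0.

x1 = 5/3, x2 = 0, minimum C = 35/3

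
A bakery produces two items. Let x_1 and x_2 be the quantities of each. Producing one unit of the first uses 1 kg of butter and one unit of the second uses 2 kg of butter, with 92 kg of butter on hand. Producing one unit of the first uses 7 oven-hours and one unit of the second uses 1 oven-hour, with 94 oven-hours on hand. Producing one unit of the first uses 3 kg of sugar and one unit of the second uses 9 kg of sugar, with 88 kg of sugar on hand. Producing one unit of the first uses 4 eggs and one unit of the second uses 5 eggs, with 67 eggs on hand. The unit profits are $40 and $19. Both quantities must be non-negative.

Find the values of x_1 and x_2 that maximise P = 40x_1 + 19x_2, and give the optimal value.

x_1 = 13, x_2 = 3, maximum P = 577

The optimum lies where 7x_1 + x_2 = 94 and 4x_1 + 5x_2 = 67.
Solving simultaneously gives x_1 = 13, x_2 = 3.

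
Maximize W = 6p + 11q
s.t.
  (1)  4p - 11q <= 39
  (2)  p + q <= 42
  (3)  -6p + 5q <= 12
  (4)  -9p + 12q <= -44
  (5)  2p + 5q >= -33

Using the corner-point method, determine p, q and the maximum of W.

p = 548/21, q = 334/21, maximum W = 6962/21

Vertices and W = 6p + 11q:
  (167/5, 43/5) → W = 295
  (16/51, -175/51) → W = -1829/51
  (548/21, 334/21) → W = 6962/21

The binding constraints are p + q = 42 and -9p + 12q = -44.
Solving simultaneously gives p = 548/21, q = 334/21.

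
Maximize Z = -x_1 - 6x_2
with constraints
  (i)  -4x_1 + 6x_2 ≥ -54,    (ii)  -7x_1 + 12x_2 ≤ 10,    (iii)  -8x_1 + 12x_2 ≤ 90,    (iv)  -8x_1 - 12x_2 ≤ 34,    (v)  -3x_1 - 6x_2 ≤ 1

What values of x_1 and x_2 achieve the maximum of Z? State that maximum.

x_1 = 53/7, x_2 = -83/21, maximum Z = 113/7

Extreme points and Z = -x_1 - 6x_2:
  (118, 209/3) → Z = -536
  (53/7, -83/21) → Z = 113/7
  (-12/13, 23/78) → Z = -11/13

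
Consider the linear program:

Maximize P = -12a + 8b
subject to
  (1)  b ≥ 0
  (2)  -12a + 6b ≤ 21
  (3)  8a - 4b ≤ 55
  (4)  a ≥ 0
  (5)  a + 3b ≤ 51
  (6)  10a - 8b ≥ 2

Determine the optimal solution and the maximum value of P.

a = 1/5, b = 0, maximum P = -12/5

Corner points and P = -12a + 8b:
  (55/8, 0) → P = -165/2
  (1/5, 0) → P = -12/5
  (369/28, 353/28) → P = -401/7
  (207/19, 254/19) → P = -452/19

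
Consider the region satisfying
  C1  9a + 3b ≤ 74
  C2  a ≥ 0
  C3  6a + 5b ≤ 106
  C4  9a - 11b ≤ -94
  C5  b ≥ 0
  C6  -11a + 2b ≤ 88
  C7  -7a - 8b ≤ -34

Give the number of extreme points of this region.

4

The feasible vertices (each the meet of two boundaries and inside every other half-plane) are:
  (52/27, 170/9)
  (38/9, 12)
  (0, 106/5)
  (0, 94/11)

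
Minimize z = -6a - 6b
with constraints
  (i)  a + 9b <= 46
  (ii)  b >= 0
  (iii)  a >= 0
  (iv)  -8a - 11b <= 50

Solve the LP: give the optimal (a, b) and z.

a = 46, b = 0, minimum z = -276

Feasible corners and z = -6a - 6b:
  (46, 0) → z = -276
  (0, 46/9) → z = -92/3
  (0, 0) → z = 0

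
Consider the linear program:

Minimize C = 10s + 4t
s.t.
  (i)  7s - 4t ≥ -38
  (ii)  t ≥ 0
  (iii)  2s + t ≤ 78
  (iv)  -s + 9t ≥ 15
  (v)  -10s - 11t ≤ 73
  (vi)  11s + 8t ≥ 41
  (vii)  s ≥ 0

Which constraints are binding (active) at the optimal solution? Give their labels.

Extreme points and C = 10s + 4t:
  (274/15, 622/15) → C = 5228/15
  (0, 19/2) → C = 38
  (687/19, 108/19) → C = 7302/19
  (249/107, 206/107) → C = 3314/107
  (0, 41/8) → C = 41/2

The minimum is at (0, 41/8). Substituting into each constraint, equality holds for (vi) and (vii); the remaining constraints have slack.

(vi) and (vii)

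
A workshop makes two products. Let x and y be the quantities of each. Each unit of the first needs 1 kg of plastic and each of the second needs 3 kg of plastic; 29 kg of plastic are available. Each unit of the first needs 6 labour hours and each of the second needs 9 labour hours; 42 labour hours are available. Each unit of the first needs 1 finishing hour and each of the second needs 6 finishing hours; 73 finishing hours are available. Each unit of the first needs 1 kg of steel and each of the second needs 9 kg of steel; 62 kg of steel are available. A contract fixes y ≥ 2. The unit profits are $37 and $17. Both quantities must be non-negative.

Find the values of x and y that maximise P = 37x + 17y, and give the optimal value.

Extreme points and P = 37x + 17y:
  (0, 14/3) → P = 238/3
  (0, 2) → P = 34
  (4, 2) → P = 182

x = 4, y = 2, maximum P = 182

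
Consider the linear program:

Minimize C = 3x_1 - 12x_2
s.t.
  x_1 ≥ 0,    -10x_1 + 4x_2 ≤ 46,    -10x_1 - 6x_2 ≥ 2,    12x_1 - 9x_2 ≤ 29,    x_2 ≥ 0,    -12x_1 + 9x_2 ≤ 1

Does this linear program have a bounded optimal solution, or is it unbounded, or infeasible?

infeasible

The boundaries x_1 = 0 and -10x_1 - 6x_2 = 2 meet at (0, -1/3), but that point violates x_2 ≥ 0. Every candidate vertex is excluded by some other constraint, so the feasible region is empty.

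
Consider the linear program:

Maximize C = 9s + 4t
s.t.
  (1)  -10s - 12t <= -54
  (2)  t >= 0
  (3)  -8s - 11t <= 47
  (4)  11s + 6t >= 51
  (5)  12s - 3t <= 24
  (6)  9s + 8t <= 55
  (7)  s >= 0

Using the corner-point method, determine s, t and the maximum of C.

Corner points and C = 9s + 4t:
  (99/35, 116/35) → C = 271/7
  (39/17, 73/17) → C = 643/17
  (119/41, 148/41) → C = 1663/41

s = 119/41, t = 148/41, maximum C = 1663/41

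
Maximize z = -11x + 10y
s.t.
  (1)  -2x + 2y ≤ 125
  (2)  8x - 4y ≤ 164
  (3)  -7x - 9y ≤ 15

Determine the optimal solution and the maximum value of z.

Extreme points and z = -11x + 10y:
  (207/2, 166) → z = 1043/2
  (-1155/32, 845/32) → z = 21155/32
  (354/25, -317/25) → z = -7064/25

The optimum lies where -2x + 2y = 125 and -7x - 9y = 15.
Solving simultaneously gives x = -1155/32, y = 845/32.

x = -1155/32, y = 845/32, maximum z = 21155/32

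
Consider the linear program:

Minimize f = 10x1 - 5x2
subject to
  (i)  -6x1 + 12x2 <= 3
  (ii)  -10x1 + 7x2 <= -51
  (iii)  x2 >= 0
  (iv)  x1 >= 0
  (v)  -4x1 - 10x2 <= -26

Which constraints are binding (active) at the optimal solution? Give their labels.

Corner points and f = 10x1 - 5x2:
  (211/26, 56/13) → f = 775/13
  (173/32, 7/16) → f = 415/8
  (13/2, 0) → f = 65
The feasible region is unbounded (it extends along (2, 1), (1, 0)), but f strictly increases along every unbounded feasible direction, so there is no improving ray and the minimum is attained at a vertex.

The minimum is at (173/32, 7/16). Substituting into each constraint, equality holds for (ii) and (v); the remaining constraints have slack.

(ii) and (v)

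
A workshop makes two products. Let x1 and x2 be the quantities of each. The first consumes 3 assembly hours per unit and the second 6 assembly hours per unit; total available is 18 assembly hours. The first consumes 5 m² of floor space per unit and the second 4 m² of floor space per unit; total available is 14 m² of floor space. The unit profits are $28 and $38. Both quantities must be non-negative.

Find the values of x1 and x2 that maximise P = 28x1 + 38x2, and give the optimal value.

Corner points and P = 28x1 + 38x2:
  (0, 0) → P = 0
  (0, 3) → P = 114
  (14/5, 0) → P = 392/5
  (2/3, 8/3) → P = 120

x1 = 2/3, x2 = 8/3, maximum P = 120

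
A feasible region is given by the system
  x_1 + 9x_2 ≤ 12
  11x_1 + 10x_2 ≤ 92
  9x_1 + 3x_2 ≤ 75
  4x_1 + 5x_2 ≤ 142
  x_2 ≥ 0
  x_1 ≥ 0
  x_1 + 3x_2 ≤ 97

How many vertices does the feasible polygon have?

5

The feasible vertices (each the meet of two boundaries and inside every other half-plane) are:
  (708/89, 40/89)
  (0, 4/3)
  (158/19, 1/19)
  (25/3, 0)
  (0, 0)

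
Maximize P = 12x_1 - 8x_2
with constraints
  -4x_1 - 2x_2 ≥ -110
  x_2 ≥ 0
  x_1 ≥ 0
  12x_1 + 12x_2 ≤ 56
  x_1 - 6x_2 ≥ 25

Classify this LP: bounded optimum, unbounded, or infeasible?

The boundaries -4x_1 - 2x_2 = -110 and x_2 = 0 meet at (55/2, 0), but that point violates 12x_1 + 12x_2 ≤ 56. Every candidate vertex is excluded by some other constraint, so the feasible region is empty.

infeasible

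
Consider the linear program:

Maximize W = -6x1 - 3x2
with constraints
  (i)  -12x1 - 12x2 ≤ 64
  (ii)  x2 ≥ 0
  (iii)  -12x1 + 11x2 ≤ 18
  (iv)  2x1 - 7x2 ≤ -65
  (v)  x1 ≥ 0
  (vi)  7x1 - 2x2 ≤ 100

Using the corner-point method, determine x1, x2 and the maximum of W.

Corner points and W = -6x1 - 3x2:
  (19/2, 12) → W = -93
  (1136/53, 1326/53) → W = -10794/53
  (166/9, 131/9) → W = -463/3

The optimum lies where -12x1 + 11x2 = 18 and 2x1 - 7x2 = -65.
Solving simultaneously gives x1 = 19/2, x2 = 12.

x1 = 19/2, x2 = 12, maximum W = -93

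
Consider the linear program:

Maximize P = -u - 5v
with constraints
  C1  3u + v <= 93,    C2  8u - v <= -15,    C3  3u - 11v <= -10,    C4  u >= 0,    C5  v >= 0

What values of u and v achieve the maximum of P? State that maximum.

u = 0, v = 15, maximum P = -75

Extreme points and P = -u - 5v:
  (78/11, 789/11) → P = -4023/11
  (0, 93) → P = -465
  (0, 15) → P = -75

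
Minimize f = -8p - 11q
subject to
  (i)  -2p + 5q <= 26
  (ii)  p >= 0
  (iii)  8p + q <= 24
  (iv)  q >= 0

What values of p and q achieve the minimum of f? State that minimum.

p = 47/21, q = 128/21, minimum f = -1784/21

Feasible corners and f = -8p - 11q:
  (0, 26/5) → f = -286/5
  (47/21, 128/21) → f = -1784/21
  (0, 0) → f = 0
  (3, 0) → f = -24

The optimum lies where -2p + 5q = 26 and 8p + q = 24.
Solving simultaneously gives p = 47/21, q = 128/21.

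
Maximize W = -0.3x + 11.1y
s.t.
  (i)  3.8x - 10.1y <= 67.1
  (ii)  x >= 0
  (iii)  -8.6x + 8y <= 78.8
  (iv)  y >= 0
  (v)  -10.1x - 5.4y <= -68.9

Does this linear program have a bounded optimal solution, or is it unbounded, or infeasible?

unbounded

From the feasible point (671/38, 0), moving in the direction (10.1, 3.8) keeps every constraint satisfied while W increases without bound.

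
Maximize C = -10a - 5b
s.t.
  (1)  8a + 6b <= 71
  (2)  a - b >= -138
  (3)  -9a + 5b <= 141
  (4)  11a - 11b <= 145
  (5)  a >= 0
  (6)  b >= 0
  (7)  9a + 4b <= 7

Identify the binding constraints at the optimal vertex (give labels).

(5) and (6)

Vertices and C = -10a - 5b:
  (0, 0) → C = 0
  (0, 7/4) → C = -35/4
  (7/9, 0) → C = -70/9

The maximum is at (0, 0). Substituting into each constraint, equality holds for (5) and (6); the remaining constraints have slack.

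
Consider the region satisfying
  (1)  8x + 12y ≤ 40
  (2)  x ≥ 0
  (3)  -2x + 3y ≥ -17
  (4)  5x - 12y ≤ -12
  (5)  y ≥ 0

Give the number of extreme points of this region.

3

Pairwise boundary intersections that survive every other constraint:
  (0, 10/3)
  (28/13, 74/39)
  (0, 1)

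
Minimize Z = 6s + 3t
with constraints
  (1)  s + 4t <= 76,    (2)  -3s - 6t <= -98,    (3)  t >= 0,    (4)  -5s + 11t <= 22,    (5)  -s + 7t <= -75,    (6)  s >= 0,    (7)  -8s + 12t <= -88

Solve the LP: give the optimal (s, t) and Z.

Vertices and Z = 6s + 3t:
  (76, 0) → Z = 456
  (832/11, 1/11) → Z = 4995/11
  (75, 0) → Z = 450

The binding constraints are t = 0 and -s + 7t = -75.
Solving simultaneously gives s = 75, t = 0.

s = 75, t = 0, minimum Z = 450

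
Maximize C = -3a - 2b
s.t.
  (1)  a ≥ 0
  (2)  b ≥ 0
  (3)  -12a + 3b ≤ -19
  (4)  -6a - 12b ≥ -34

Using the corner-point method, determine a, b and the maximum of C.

a = 19/12, b = 0, maximum C = -19/4

Vertices and C = -3a - 2b:
  (19/12, 0) → C = -19/4
  (17/3, 0) → C = -17
  (55/27, 49/27) → C = -263/27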